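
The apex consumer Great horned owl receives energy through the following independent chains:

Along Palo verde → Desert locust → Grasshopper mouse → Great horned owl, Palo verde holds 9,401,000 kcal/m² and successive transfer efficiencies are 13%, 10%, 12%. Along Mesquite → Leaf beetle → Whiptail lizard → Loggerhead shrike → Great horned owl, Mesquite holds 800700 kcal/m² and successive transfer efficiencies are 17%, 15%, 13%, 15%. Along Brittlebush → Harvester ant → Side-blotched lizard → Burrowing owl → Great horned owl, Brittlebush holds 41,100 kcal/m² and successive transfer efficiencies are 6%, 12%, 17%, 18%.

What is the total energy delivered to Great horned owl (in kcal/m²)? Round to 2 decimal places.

15072.76 kcal/m²

Via Palo verde: 9401000 × 0.13 × 0.1 × 0.12 = 14665.56 kcal/m²
Via Mesquite: 800700 × 0.17 × 0.15 × 0.13 × 0.15 = 398.148075 kcal/m²
Via Brittlebush: 41100 × 0.06 × 0.12 × 0.17 × 0.18 = 9.055152 kcal/m²
Total at Great horned owl: 14665.56 + 398.148075 + 9.055152 = 15072.763227 kcal/m²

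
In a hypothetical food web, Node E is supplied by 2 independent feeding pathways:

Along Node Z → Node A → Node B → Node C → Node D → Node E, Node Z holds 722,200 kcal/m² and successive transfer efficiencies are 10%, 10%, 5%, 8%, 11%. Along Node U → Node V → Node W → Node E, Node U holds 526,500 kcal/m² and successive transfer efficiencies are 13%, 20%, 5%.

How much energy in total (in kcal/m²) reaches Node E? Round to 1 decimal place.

Via Node Z: 722200 × 0.1 × 0.1 × 0.05 × 0.08 × 0.11 = 3.17768 kcal/m²
Via Node U: 526500 × 0.13 × 0.2 × 0.05 = 684.45 kcal/m²
Total at Node E: 3.17768 + 684.45 = 687.62768 kcal/m²

687.6 kcal/m²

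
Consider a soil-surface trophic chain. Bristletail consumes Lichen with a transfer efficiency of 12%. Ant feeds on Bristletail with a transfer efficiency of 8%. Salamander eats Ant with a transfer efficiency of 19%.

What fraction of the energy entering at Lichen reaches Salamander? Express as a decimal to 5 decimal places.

0.00182

Product of link efficiencies: 0.12 × 0.08 × 0.19 = 0.001824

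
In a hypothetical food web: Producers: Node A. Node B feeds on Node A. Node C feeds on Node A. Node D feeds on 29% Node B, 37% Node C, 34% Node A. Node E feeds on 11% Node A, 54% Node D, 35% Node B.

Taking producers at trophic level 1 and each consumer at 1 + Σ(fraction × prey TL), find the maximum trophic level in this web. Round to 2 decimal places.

Node B: 1 + 1 = 2
Node C: 1 + 1 = 2
Node D: 1 + (0.29×2 + 0.37×2 + 0.34×1) = 2.66
Node E: 1 + (0.11×1 + 0.54×2.66 + 0.35×2) = 3.2464

3.25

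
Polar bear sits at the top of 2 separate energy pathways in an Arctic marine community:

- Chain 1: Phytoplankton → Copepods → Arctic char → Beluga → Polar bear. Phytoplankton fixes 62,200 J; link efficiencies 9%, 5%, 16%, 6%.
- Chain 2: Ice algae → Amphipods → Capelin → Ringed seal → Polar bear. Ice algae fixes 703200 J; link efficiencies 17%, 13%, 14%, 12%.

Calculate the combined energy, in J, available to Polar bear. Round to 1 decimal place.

263.8 J

Chain 1: 62200 × 0.09 × 0.05 × 0.16 × 0.06 = 2.68704 J
Chain 2: 703200 × 0.17 × 0.13 × 0.14 × 0.12 = 261.084096 J
Total at Polar bear: 2.68704 + 261.084096 = 263.771136 J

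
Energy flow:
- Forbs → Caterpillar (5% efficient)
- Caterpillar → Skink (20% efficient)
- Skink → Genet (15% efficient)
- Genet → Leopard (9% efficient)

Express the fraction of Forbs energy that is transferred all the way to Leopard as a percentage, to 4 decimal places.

Product of link efficiencies: 0.05 × 0.2 × 0.15 × 0.09 = 0.000135
As a percentage: 0.000135 × 100 = 0.0135%

0.0135%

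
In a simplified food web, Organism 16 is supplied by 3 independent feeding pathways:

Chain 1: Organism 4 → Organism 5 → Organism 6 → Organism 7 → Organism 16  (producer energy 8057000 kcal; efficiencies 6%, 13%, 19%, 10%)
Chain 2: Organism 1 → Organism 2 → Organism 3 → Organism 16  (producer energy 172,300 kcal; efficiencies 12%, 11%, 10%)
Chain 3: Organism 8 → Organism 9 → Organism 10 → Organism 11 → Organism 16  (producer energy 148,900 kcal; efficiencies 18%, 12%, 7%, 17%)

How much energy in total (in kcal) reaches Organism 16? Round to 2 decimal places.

Chain 1: 8057000 × 0.06 × 0.13 × 0.19 × 0.1 = 1194.0474 kcal
Chain 2: 172300 × 0.12 × 0.11 × 0.1 = 227.436 kcal
Chain 3: 148900 × 0.18 × 0.12 × 0.07 × 0.17 = 38.273256 kcal
Total at Organism 16: 1194.0474 + 227.436 + 38.273256 = 1459.756656 kcal

1459.76 kcal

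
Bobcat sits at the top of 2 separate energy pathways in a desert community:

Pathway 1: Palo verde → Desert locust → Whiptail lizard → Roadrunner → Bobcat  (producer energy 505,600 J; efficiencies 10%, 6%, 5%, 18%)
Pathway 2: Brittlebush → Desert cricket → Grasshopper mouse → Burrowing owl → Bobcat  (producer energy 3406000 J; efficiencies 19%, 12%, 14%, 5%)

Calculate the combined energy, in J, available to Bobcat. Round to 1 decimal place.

570.9 J

Pathway 1: 505600 × 0.1 × 0.06 × 0.05 × 0.18 = 27.3024 J
Pathway 2: 3406000 × 0.19 × 0.12 × 0.14 × 0.05 = 543.5976 J
Total at Bobcat: 27.3024 + 543.5976 = 570.9 J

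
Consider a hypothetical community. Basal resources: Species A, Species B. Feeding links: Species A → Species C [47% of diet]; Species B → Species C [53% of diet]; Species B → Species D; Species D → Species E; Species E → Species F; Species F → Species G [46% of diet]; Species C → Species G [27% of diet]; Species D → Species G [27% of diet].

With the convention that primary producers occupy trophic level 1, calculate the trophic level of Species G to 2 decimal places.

3.92

Species C: 1 + (0.47×1 + 0.53×1) = 2
Species D: 1 + 1 = 2
Species E: 1 + 2 = 3
Species F: 1 + 3 = 4
Species G: 1 + (0.46×4 + 0.27×2 + 0.27×2) = 3.92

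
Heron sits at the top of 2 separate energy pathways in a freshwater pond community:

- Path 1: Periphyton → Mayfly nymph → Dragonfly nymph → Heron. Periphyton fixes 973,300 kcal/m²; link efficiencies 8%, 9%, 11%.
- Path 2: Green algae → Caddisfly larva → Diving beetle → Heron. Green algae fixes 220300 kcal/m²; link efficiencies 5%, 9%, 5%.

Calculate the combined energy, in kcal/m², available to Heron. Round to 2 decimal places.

820.42 kcal/m²

Path 1: 973300 × 0.08 × 0.09 × 0.11 = 770.8536 kcal/m²
Path 2: 220300 × 0.05 × 0.09 × 0.05 = 49.5675 kcal/m²
Total at Heron: 770.8536 + 49.5675 = 820.4211 kcal/m²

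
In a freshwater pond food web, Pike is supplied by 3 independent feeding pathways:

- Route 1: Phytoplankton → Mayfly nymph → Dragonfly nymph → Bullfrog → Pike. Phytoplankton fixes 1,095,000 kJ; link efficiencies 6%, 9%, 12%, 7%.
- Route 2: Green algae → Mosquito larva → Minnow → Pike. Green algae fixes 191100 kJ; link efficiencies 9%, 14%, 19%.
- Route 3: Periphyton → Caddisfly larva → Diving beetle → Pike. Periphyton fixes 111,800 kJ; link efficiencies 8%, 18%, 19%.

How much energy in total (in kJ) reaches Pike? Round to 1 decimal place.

Route 1: 1095000 × 0.06 × 0.09 × 0.12 × 0.07 = 49.6692 kJ
Route 2: 191100 × 0.09 × 0.14 × 0.19 = 457.4934 kJ
Route 3: 111800 × 0.08 × 0.18 × 0.19 = 305.8848 kJ
Total at Pike: 49.6692 + 457.4934 + 305.8848 = 813.0474 kJ

813.0 kJ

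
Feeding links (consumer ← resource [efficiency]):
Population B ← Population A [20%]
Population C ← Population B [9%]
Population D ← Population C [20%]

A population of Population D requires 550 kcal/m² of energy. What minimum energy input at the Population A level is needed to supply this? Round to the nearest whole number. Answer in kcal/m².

Cumulative transfer efficiency: 0.2 × 0.09 × 0.2 = 0.0036
Population A energy = 550 / 0.0036 = 152778 kcal/m²

152778 kcal/m²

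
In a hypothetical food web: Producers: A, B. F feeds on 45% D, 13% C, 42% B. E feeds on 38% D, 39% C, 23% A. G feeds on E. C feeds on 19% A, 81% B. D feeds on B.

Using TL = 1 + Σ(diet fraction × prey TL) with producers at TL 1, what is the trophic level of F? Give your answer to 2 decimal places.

C: 1 + (0.19×1 + 0.81×1) = 2
D: 1 + 1 = 2
E: 1 + (0.38×2 + 0.39×2 + 0.23×1) = 2.77
F: 1 + (0.45×2 + 0.13×2 + 0.42×1) = 2.58
G: 1 + 2.77 = 3.77

2.58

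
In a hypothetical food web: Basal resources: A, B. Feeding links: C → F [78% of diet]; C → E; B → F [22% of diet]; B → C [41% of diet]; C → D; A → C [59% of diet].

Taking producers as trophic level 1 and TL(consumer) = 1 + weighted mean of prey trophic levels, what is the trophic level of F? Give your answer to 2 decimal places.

2.78

C: 1 + (0.59×1 + 0.41×1) = 2
D: 1 + 2 = 3
E: 1 + 2 = 3
F: 1 + (0.78×2 + 0.22×1) = 2.78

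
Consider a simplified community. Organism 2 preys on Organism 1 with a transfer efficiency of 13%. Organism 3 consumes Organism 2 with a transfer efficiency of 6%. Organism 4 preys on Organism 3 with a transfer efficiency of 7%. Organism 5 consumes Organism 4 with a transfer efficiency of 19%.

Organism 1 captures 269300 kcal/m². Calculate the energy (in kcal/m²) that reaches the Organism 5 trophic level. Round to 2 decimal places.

27.94 kcal/m²

Organism 2: 269300 × 0.13 = 35009 kcal/m²
Organism 3: 35009 × 0.06 = 2100.54 kcal/m²
Organism 4: 2100.54 × 0.07 = 147.0378 kcal/m²
Organism 5: 147.0378 × 0.19 = 27.937182 kcal/m²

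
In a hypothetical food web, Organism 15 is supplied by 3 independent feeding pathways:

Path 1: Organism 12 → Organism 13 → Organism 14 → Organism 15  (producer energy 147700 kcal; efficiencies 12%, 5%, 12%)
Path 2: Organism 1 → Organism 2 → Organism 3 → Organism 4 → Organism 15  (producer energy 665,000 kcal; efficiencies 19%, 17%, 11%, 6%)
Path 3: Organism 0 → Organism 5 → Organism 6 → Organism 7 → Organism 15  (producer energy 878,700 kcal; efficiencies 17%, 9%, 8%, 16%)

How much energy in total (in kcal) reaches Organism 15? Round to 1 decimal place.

420.2 kcal

Path 1: 147700 × 0.12 × 0.05 × 0.12 = 106.344 kcal
Path 2: 665000 × 0.19 × 0.17 × 0.11 × 0.06 = 141.7647 kcal
Path 3: 878700 × 0.17 × 0.09 × 0.08 × 0.16 = 172.084608 kcal
Total at Organism 15: 106.344 + 141.7647 + 172.084608 = 420.193308 kcal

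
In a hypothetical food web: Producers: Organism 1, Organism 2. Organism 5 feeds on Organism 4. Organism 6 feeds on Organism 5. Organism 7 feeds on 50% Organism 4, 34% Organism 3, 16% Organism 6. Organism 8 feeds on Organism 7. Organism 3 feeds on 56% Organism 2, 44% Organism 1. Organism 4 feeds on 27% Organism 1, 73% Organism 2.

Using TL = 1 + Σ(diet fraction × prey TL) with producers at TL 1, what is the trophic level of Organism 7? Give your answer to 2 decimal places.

Organism 3: 1 + (0.56×1 + 0.44×1) = 2
Organism 4: 1 + (0.27×1 + 0.73×1) = 2
Organism 5: 1 + 2 = 3
Organism 6: 1 + 3 = 4
Organism 7: 1 + (0.5×2 + 0.34×2 + 0.16×4) = 3.32
Organism 8: 1 + 3.32 = 4.32

3.32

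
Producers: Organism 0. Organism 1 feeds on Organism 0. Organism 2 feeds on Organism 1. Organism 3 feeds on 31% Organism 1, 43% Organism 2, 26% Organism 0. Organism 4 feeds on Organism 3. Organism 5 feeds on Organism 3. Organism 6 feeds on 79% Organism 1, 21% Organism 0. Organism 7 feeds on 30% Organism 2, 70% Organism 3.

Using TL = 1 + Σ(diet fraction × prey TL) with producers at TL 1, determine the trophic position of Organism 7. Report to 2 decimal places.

Organism 1: 1 + 1 = 2
Organism 2: 1 + 2 = 3
Organism 3: 1 + (0.31×2 + 0.43×3 + 0.26×1) = 3.17
Organism 4: 1 + 3.17 = 4.17
Organism 5: 1 + 3.17 = 4.17
Organism 6: 1 + (0.79×2 + 0.21×1) = 2.79
Organism 7: 1 + (0.3×3 + 0.7×3.17) = 4.119

4.12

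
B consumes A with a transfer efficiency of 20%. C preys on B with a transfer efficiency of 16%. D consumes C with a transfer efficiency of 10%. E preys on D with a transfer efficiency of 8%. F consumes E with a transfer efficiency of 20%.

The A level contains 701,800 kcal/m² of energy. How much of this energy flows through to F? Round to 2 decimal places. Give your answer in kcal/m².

B: 701800 × 0.2 = 140360 kcal/m²
C: 140360 × 0.16 = 22457.6 kcal/m²
D: 22457.6 × 0.1 = 2245.76 kcal/m²
E: 2245.76 × 0.08 = 179.6608 kcal/m²
F: 179.6608 × 0.2 = 35.93216 kcal/m²

35.93 kcal/m²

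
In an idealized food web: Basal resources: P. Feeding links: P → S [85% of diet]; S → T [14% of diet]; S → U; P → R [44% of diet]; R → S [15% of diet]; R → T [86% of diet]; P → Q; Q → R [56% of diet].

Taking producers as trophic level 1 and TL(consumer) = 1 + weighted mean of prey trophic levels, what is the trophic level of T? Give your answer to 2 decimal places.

Q: 1 + 1 = 2
R: 1 + (0.56×2 + 0.44×1) = 2.56
S: 1 + (0.15×2.56 + 0.85×1) = 2.234
T: 1 + (0.14×2.234 + 0.86×2.56) = 3.51436
U: 1 + 2.234 = 3.234

3.51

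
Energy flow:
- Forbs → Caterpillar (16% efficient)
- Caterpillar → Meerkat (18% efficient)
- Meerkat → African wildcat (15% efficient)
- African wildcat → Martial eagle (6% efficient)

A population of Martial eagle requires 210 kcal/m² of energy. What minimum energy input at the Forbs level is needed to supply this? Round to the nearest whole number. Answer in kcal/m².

810185 kcal/m²

Cumulative transfer efficiency: 0.16 × 0.18 × 0.15 × 0.06 = 0.0002592
Forbs energy = 210 / 0.0002592 = 810185 kcal/m²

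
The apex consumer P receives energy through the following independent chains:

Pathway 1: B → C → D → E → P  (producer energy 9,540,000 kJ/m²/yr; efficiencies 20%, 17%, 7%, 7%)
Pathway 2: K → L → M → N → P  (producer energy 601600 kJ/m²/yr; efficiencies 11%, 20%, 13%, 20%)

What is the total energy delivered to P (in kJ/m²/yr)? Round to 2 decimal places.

Pathway 1: 9540000 × 0.2 × 0.17 × 0.07 × 0.07 = 1589.364 kJ/m²/yr
Pathway 2: 601600 × 0.11 × 0.2 × 0.13 × 0.2 = 344.1152 kJ/m²/yr
Total at P: 1589.364 + 344.1152 = 1933.4792 kJ/m²/yr

1933.48 kJ/m²/yr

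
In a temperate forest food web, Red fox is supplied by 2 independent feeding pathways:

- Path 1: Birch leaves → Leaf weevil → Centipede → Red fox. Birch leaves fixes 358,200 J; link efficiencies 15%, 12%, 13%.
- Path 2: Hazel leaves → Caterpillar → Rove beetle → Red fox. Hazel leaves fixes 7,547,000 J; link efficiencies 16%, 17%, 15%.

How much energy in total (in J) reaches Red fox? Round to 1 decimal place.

Path 1: 358200 × 0.15 × 0.12 × 0.13 = 838.188 J
Path 2: 7547000 × 0.16 × 0.17 × 0.15 = 30791.76 J
Total at Red fox: 838.188 + 30791.76 = 31629.948 J

31629.9 J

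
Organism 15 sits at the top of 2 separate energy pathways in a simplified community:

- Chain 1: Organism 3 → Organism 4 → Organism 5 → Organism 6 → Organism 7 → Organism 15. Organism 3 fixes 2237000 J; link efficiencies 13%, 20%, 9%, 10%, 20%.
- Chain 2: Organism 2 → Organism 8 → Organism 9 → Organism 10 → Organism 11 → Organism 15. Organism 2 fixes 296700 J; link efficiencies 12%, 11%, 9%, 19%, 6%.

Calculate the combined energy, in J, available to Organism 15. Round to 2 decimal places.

Chain 1: 2237000 × 0.13 × 0.2 × 0.09 × 0.1 × 0.2 = 104.6916 J
Chain 2: 296700 × 0.12 × 0.11 × 0.09 × 0.19 × 0.06 = 4.01826744 J
Total at Organism 15: 104.6916 + 4.01826744 = 108.70986744 J

108.71 J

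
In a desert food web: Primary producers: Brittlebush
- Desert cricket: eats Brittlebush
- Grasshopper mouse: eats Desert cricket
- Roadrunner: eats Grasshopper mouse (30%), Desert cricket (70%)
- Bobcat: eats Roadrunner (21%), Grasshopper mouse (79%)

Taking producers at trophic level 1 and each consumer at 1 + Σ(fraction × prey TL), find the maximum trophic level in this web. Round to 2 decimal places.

4.06

Desert cricket: 1 + 1 = 2
Grasshopper mouse: 1 + 2 = 3
Roadrunner: 1 + (0.3×3 + 0.7×2) = 3.3
Bobcat: 1 + (0.21×3.3 + 0.79×3) = 4.063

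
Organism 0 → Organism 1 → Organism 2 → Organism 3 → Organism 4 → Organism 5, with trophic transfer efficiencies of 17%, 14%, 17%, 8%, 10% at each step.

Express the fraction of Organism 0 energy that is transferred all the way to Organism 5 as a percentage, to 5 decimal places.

Product of link efficiencies: 0.17 × 0.14 × 0.17 × 0.08 × 0.1 = 0.000032368
As a percentage: 0.000032368 × 100 = 0.00324%

0.00324%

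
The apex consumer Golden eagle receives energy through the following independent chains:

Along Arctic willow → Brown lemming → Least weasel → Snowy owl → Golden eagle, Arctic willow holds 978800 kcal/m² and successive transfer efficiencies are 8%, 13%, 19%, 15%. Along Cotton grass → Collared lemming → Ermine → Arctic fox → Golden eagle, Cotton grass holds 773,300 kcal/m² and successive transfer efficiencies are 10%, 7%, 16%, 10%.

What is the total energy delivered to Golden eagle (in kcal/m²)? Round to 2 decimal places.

376.73 kcal/m²

Via Arctic willow: 978800 × 0.08 × 0.13 × 0.19 × 0.15 = 290.11632 kcal/m²
Via Cotton grass: 773300 × 0.1 × 0.07 × 0.16 × 0.1 = 86.6096 kcal/m²
Total at Golden eagle: 290.11632 + 86.6096 = 376.72592 kcal/m²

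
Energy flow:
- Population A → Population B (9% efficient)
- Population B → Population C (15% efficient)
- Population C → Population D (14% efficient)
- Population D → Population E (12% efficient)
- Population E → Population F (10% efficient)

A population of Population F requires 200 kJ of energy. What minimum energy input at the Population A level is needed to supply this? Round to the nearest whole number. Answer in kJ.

8818342 kJ

Cumulative transfer efficiency: 0.09 × 0.15 × 0.14 × 0.12 × 0.1 = 0.00002268
Population A energy = 200 / 0.00002268 = 8818342 kJ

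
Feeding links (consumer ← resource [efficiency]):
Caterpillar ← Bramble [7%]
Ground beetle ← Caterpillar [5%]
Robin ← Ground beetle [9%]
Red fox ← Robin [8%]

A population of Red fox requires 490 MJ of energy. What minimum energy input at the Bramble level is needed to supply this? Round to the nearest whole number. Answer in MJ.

Cumulative transfer efficiency: 0.07 × 0.05 × 0.09 × 0.08 = 0.0000252
Bramble energy = 490 / 0.0000252 = 19444444 MJ

19444444 MJ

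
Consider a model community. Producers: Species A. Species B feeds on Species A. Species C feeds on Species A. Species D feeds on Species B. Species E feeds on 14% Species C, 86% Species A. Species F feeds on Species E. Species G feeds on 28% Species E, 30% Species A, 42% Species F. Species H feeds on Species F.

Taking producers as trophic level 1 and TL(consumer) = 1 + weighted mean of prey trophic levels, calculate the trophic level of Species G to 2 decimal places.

Species B: 1 + 1 = 2
Species C: 1 + 1 = 2
Species D: 1 + 2 = 3
Species E: 1 + (0.14×2 + 0.86×1) = 2.14
Species F: 1 + 2.14 = 3.14
Species G: 1 + (0.28×2.14 + 0.3×1 + 0.42×3.14) = 3.218
Species H: 1 + 3.14 = 4.14

3.22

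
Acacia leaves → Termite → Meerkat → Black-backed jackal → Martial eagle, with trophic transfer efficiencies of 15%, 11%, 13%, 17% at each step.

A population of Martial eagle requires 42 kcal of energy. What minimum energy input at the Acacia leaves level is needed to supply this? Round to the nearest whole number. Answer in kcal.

115179 kcal

Cumulative transfer efficiency: 0.15 × 0.11 × 0.13 × 0.17 = 0.00036465
Acacia leaves energy = 42 / 0.00036465 = 115179 kcal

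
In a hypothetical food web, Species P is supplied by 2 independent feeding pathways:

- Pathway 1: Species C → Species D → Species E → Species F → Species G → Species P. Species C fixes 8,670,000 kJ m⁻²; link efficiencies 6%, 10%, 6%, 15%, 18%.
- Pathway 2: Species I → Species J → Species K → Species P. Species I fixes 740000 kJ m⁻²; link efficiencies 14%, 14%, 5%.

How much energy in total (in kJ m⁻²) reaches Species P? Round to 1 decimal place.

Pathway 1: 8670000 × 0.06 × 0.1 × 0.06 × 0.15 × 0.18 = 84.2724 kJ m⁻²
Pathway 2: 740000 × 0.14 × 0.14 × 0.05 = 725.2 kJ m⁻²
Total at Species P: 84.2724 + 725.2 = 809.4724 kJ m⁻²

809.5 kJ m⁻²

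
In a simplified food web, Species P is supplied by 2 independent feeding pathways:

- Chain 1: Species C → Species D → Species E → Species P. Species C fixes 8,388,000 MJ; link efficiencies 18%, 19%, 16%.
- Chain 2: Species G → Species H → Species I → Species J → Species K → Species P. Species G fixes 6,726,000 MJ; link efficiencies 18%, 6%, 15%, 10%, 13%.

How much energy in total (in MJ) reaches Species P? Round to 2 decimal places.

46040.79 MJ

Chain 1: 8388000 × 0.18 × 0.19 × 0.16 = 45899.136 MJ
Chain 2: 6726000 × 0.18 × 0.06 × 0.15 × 0.1 × 0.13 = 141.64956 MJ
Total at Species P: 45899.136 + 141.64956 = 46040.78556 MJ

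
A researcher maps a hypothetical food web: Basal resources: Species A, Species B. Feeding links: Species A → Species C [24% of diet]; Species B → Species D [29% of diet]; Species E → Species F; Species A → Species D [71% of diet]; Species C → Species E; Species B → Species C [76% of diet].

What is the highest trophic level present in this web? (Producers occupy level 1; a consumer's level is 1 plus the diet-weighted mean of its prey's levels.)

4

Species C: 1 + (0.24×1 + 0.76×1) = 2
Species D: 1 + (0.29×1 + 0.71×1) = 2
Species E: 1 + 2 = 3
Species F: 1 + 3 = 4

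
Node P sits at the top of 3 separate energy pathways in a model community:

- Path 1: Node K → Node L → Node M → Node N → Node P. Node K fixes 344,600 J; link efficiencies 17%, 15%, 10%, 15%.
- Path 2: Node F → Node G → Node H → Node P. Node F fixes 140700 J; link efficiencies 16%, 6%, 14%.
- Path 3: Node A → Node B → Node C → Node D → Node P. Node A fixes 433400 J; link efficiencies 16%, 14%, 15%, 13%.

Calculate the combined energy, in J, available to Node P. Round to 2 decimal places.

510.22 J

Path 1: 344600 × 0.17 × 0.15 × 0.1 × 0.15 = 131.8095 J
Path 2: 140700 × 0.16 × 0.06 × 0.14 = 189.1008 J
Path 3: 433400 × 0.16 × 0.14 × 0.15 × 0.13 = 189.30912 J
Total at Node P: 131.8095 + 189.1008 + 189.30912 = 510.21942 J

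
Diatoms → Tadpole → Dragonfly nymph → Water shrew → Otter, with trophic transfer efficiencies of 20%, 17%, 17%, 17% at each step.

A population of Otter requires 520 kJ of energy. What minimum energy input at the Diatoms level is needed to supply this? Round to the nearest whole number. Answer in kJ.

Cumulative transfer efficiency: 0.2 × 0.17 × 0.17 × 0.17 = 0.0009826
Diatoms energy = 520 / 0.0009826 = 529208 kJ

529208 kJ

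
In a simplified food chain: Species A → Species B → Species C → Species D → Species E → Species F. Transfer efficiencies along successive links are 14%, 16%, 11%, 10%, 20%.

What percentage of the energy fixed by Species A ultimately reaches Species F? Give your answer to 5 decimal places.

0.00493%

Product of link efficiencies: 0.14 × 0.16 × 0.11 × 0.1 × 0.2 = 0.00004928
As a percentage: 0.00004928 × 100 = 0.00493%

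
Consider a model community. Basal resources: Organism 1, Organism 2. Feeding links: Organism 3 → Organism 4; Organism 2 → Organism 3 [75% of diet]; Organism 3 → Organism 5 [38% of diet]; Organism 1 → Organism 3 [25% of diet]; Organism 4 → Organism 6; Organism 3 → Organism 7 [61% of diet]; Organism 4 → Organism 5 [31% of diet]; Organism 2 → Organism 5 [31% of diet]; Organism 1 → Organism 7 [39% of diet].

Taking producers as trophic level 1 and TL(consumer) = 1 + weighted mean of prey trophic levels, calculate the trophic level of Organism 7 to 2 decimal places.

Organism 3: 1 + (0.75×1 + 0.25×1) = 2
Organism 4: 1 + 2 = 3
Organism 5: 1 + (0.31×1 + 0.38×2 + 0.31×3) = 3
Organism 6: 1 + 3 = 4
Organism 7: 1 + (0.39×1 + 0.61×2) = 2.61

2.61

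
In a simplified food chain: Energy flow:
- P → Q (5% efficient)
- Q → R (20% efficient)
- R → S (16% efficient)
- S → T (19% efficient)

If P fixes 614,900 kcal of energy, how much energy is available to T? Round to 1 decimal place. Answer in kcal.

186.9 kcal

Q: 614900 × 0.05 = 30745 kcal
R: 30745 × 0.2 = 6149 kcal
S: 6149 × 0.16 = 983.84 kcal
T: 983.84 × 0.19 = 186.9296 kcal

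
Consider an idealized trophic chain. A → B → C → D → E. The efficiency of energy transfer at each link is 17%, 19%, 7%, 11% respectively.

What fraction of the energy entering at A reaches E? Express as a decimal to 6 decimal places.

Product of link efficiencies: 0.17 × 0.19 × 0.07 × 0.11 = 0.00024871

0.000249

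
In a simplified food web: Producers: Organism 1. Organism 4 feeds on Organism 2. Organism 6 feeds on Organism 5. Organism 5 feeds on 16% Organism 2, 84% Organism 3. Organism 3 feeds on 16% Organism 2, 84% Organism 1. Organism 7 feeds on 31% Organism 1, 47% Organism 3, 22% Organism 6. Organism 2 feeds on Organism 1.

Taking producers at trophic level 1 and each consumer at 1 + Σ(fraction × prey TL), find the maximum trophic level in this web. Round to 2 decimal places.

Organism 2: 1 + 1 = 2
Organism 3: 1 + (0.16×2 + 0.84×1) = 2.16
Organism 4: 1 + 2 = 3
Organism 5: 1 + (0.16×2 + 0.84×2.16) = 3.1344
Organism 6: 1 + 3.1344 = 4.1344
Organism 7: 1 + (0.31×1 + 0.47×2.16 + 0.22×4.1344) = 3.234768

4.13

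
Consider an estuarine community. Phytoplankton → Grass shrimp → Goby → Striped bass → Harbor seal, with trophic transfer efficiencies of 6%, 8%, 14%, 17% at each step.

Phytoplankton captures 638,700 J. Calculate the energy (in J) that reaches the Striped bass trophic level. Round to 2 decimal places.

429.21 J

Grass shrimp: 638700 × 0.06 = 38322 J
Goby: 38322 × 0.08 = 3065.76 J
Striped bass: 3065.76 × 0.14 = 429.2064 J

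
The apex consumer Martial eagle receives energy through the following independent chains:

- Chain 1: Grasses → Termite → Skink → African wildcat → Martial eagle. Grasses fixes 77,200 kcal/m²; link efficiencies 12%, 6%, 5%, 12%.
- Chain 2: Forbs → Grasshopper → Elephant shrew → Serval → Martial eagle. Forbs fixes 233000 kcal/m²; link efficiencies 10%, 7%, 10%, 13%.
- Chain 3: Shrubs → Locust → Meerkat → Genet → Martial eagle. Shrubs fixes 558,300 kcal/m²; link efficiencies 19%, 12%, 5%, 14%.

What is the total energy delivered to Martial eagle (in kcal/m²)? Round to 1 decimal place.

Chain 1: 77200 × 0.12 × 0.06 × 0.05 × 0.12 = 3.33504 kcal/m²
Chain 2: 233000 × 0.1 × 0.07 × 0.1 × 0.13 = 21.203 kcal/m²
Chain 3: 558300 × 0.19 × 0.12 × 0.05 × 0.14 = 89.10468 kcal/m²
Total at Martial eagle: 3.33504 + 21.203 + 89.10468 = 113.64272 kcal/m²

113.6 kcal/m²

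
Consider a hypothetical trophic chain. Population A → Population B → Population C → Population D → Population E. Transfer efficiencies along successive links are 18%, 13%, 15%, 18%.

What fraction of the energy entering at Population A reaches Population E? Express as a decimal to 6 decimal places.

Product of link efficiencies: 0.18 × 0.13 × 0.15 × 0.18 = 0.0006318

0.000632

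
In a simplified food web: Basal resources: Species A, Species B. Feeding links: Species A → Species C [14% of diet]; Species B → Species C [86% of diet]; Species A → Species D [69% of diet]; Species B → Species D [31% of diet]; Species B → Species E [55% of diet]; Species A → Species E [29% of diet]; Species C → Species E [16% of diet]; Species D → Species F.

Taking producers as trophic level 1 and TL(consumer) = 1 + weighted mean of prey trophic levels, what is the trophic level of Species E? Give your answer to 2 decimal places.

2.16

Species C: 1 + (0.14×1 + 0.86×1) = 2
Species D: 1 + (0.69×1 + 0.31×1) = 2
Species E: 1 + (0.55×1 + 0.29×1 + 0.16×2) = 2.16
Species F: 1 + 2 = 3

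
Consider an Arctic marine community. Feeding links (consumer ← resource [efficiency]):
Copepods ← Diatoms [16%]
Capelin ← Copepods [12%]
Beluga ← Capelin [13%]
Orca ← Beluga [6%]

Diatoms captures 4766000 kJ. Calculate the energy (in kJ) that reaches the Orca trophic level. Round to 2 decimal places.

713.76 kJ

Copepods: 4766000 × 0.16 = 762560 kJ
Capelin: 762560 × 0.12 = 91507.2 kJ
Beluga: 91507.2 × 0.13 = 11895.936 kJ
Orca: 11895.936 × 0.06 = 713.75616 kJ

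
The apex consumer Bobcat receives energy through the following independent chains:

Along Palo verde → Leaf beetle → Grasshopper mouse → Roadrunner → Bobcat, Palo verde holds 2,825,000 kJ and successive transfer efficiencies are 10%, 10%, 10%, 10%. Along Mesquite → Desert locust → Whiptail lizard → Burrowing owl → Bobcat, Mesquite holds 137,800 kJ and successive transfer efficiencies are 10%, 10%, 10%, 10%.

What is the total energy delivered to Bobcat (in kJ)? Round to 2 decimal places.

296.28 kJ

Via Palo verde: 2825000 × 0.1 × 0.1 × 0.1 × 0.1 = 282.5 kJ
Via Mesquite: 137800 × 0.1 × 0.1 × 0.1 × 0.1 = 13.78 kJ
Total at Bobcat: 282.5 + 13.78 = 296.28 kJ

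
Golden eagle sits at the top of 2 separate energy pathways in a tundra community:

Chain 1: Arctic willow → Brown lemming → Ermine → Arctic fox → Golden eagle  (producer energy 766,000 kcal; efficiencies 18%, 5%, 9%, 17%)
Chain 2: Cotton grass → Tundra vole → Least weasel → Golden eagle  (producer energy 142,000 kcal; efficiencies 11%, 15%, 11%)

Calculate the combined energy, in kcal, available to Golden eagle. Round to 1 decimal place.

363.2 kcal

Chain 1: 766000 × 0.18 × 0.05 × 0.09 × 0.17 = 105.4782 kcal
Chain 2: 142000 × 0.11 × 0.15 × 0.11 = 257.73 kcal
Total at Golden eagle: 105.4782 + 257.73 = 363.2082 kcal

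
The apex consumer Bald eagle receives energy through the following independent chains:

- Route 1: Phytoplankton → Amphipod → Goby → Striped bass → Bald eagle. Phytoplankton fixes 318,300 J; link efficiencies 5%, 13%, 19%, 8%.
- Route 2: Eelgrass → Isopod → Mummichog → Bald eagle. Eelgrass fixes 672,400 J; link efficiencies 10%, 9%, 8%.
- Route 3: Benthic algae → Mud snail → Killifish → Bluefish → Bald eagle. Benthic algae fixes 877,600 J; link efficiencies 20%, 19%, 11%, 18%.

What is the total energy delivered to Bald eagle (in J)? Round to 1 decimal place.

Route 1: 318300 × 0.05 × 0.13 × 0.19 × 0.08 = 31.44804 J
Route 2: 672400 × 0.1 × 0.09 × 0.08 = 484.128 J
Route 3: 877600 × 0.2 × 0.19 × 0.11 × 0.18 = 660.30624 J
Total at Bald eagle: 31.44804 + 484.128 + 660.30624 = 1175.88228 J

1175.9 J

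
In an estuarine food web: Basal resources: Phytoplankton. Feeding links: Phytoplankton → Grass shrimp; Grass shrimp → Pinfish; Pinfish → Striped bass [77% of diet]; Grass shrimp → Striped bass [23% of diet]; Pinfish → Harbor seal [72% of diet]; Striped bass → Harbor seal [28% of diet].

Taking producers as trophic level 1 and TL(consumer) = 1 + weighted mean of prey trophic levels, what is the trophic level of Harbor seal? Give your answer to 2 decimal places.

Grass shrimp: 1 + 1 = 2
Pinfish: 1 + 2 = 3
Striped bass: 1 + (0.77×3 + 0.23×2) = 3.77
Harbor seal: 1 + (0.72×3 + 0.28×3.77) = 4.2156

4.22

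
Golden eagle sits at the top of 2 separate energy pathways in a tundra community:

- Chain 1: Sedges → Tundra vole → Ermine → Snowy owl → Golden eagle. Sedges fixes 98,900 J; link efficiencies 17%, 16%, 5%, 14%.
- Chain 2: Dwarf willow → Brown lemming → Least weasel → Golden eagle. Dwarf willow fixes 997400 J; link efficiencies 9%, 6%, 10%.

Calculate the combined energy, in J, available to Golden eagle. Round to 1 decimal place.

557.4 J

Chain 1: 98900 × 0.17 × 0.16 × 0.05 × 0.14 = 18.83056 J
Chain 2: 997400 × 0.09 × 0.06 × 0.1 = 538.596 J
Total at Golden eagle: 18.83056 + 538.596 = 557.42656 J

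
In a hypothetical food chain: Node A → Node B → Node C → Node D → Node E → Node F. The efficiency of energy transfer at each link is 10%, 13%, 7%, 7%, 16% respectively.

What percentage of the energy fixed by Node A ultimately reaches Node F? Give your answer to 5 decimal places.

0.00102%

Product of link efficiencies: 0.1 × 0.13 × 0.07 × 0.07 × 0.16 = 0.000010192
As a percentage: 0.000010192 × 100 = 0.00102%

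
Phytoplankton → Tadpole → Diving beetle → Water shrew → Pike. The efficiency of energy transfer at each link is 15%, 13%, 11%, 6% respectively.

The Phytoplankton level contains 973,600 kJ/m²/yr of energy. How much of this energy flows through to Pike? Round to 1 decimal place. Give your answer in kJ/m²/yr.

Tadpole: 973600 × 0.15 = 146040 kJ/m²/yr
Diving beetle: 146040 × 0.13 = 18985.2 kJ/m²/yr
Water shrew: 18985.2 × 0.11 = 2088.372 kJ/m²/yr
Pike: 2088.372 × 0.06 = 125.30232 kJ/m²/yr

125.3 kJ/m²/yr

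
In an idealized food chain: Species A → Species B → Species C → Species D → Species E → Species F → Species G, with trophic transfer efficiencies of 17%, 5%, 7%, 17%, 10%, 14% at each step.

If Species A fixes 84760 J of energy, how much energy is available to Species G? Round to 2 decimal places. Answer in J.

Species B: 84760 × 0.17 = 14409.2 J
Species C: 14409.2 × 0.05 = 720.46 J
Species D: 720.46 × 0.07 = 50.4322 J
Species E: 50.4322 × 0.17 = 8.573474 J
Species F: 8.573474 × 0.1 = 0.8573474 J
Species G: 0.8573474 × 0.14 = 0.120028636 J

0.12 J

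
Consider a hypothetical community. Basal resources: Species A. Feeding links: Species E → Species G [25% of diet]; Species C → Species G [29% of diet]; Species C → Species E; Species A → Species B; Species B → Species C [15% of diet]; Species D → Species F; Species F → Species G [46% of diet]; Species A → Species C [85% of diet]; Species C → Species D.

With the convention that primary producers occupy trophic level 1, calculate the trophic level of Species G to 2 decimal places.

Species B: 1 + 1 = 2
Species C: 1 + (0.15×2 + 0.85×1) = 2.15
Species D: 1 + 2.15 = 3.15
Species E: 1 + 2.15 = 3.15
Species F: 1 + 3.15 = 4.15
Species G: 1 + (0.29×2.15 + 0.46×4.15 + 0.25×3.15) = 4.32

4.32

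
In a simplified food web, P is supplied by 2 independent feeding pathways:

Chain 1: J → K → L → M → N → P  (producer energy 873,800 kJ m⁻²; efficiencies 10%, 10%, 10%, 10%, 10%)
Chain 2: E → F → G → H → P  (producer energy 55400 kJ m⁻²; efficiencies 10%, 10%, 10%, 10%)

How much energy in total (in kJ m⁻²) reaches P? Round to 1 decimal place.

14.3 kJ m⁻²

Chain 1: 873800 × 0.1 × 0.1 × 0.1 × 0.1 × 0.1 = 8.738 kJ m⁻²
Chain 2: 55400 × 0.1 × 0.1 × 0.1 × 0.1 = 5.54 kJ m⁻²
Total at P: 8.738 + 5.54 = 14.278 kJ m⁻²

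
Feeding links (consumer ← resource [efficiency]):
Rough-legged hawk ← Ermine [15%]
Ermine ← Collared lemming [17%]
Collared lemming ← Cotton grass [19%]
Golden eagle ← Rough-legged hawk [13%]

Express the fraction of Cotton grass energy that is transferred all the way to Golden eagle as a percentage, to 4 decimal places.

Product of link efficiencies: 0.19 × 0.17 × 0.15 × 0.13 = 0.00062985
As a percentage: 0.00062985 × 100 = 0.0630%

0.0630%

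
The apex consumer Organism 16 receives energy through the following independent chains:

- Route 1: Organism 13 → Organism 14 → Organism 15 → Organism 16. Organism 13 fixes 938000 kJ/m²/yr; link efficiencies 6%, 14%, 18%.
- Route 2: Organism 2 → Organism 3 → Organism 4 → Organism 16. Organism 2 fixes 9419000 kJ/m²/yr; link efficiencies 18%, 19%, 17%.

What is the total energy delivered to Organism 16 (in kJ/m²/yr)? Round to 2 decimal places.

56180.32 kJ/m²/yr

Route 1: 938000 × 0.06 × 0.14 × 0.18 = 1418.256 kJ/m²/yr
Route 2: 9419000 × 0.18 × 0.19 × 0.17 = 54762.066 kJ/m²/yr
Total at Organism 16: 1418.256 + 54762.066 = 56180.322 kJ/m²/yr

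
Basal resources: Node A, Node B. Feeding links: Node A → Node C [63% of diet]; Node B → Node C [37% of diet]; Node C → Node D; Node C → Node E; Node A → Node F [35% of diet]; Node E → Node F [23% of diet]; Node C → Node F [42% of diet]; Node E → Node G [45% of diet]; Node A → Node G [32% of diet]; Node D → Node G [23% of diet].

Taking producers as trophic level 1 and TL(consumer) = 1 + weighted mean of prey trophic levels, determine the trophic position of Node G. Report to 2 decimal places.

3.36

Node C: 1 + (0.63×1 + 0.37×1) = 2
Node D: 1 + 2 = 3
Node E: 1 + 2 = 3
Node F: 1 + (0.35×1 + 0.23×3 + 0.42×2) = 2.88
Node G: 1 + (0.45×3 + 0.32×1 + 0.23×3) = 3.36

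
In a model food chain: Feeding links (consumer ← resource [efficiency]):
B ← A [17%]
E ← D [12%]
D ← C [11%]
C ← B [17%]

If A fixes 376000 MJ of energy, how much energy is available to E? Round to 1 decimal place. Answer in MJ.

B: 376000 × 0.17 = 63920 MJ
C: 63920 × 0.17 = 10866.4 MJ
D: 10866.4 × 0.11 = 1195.304 MJ
E: 1195.304 × 0.12 = 143.43648 MJ

143.4 MJ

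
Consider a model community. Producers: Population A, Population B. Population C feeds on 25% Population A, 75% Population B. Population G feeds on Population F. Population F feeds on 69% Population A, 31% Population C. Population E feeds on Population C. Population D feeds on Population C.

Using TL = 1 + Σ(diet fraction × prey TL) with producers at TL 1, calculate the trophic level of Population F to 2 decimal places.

2.31

Population C: 1 + (0.25×1 + 0.75×1) = 2
Population D: 1 + 2 = 3
Population E: 1 + 2 = 3
Population F: 1 + (0.69×1 + 0.31×2) = 2.31
Population G: 1 + 2.31 = 3.31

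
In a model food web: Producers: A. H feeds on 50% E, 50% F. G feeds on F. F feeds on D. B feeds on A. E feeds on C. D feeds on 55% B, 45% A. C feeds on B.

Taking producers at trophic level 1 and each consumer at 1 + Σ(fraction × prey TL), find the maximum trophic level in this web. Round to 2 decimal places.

B: 1 + 1 = 2
C: 1 + 2 = 3
D: 1 + (0.55×2 + 0.45×1) = 2.55
E: 1 + 3 = 4
F: 1 + 2.55 = 3.55
G: 1 + 3.55 = 4.55
H: 1 + (0.5×4 + 0.5×3.55) = 4.775

4.78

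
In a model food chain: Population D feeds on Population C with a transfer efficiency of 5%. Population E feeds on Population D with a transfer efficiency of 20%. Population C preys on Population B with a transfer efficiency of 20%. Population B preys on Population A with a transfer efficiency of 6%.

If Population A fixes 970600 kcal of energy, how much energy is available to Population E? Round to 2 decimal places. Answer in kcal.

Population B: 970600 × 0.06 = 58236 kcal
Population C: 58236 × 0.2 = 11647.2 kcal
Population D: 11647.2 × 0.05 = 582.36 kcal
Population E: 582.36 × 0.2 = 116.472 kcal

116.47 kcal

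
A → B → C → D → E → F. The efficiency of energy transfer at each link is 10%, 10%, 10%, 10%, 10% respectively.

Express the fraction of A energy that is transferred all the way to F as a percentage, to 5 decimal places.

Product of link efficiencies: 0.1 × 0.1 × 0.1 × 0.1 × 0.1 = 0.00001
As a percentage: 0.00001 × 100 = 0.00100%

0.00100%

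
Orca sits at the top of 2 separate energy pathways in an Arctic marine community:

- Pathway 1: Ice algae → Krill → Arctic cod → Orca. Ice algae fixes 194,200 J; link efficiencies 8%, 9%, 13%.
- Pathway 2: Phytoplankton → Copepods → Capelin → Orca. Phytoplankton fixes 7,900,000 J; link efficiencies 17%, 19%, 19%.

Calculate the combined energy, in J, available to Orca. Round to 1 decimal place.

Pathway 1: 194200 × 0.08 × 0.09 × 0.13 = 181.7712 J
Pathway 2: 7900000 × 0.17 × 0.19 × 0.19 = 48482.3 J
Total at Orca: 181.7712 + 48482.3 = 48664.0712 J

48664.1 J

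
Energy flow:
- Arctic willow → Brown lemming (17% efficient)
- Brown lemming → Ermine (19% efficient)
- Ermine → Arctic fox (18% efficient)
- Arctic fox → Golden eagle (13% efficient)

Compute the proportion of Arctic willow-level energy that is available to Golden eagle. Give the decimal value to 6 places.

Product of link efficiencies: 0.17 × 0.19 × 0.18 × 0.13 = 0.00075582

0.000756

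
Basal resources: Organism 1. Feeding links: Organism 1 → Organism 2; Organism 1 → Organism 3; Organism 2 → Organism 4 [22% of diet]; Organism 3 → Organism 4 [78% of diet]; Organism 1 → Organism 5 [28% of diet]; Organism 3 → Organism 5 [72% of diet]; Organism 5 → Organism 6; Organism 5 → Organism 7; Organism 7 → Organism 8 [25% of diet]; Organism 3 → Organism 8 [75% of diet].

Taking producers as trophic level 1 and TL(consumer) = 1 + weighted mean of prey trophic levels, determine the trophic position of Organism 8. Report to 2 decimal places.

Organism 2: 1 + 1 = 2
Organism 3: 1 + 1 = 2
Organism 4: 1 + (0.22×2 + 0.78×2) = 3
Organism 5: 1 + (0.28×1 + 0.72×2) = 2.72
Organism 6: 1 + 2.72 = 3.72
Organism 7: 1 + 2.72 = 3.72
Organism 8: 1 + (0.25×3.72 + 0.75×2) = 3.43

3.43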